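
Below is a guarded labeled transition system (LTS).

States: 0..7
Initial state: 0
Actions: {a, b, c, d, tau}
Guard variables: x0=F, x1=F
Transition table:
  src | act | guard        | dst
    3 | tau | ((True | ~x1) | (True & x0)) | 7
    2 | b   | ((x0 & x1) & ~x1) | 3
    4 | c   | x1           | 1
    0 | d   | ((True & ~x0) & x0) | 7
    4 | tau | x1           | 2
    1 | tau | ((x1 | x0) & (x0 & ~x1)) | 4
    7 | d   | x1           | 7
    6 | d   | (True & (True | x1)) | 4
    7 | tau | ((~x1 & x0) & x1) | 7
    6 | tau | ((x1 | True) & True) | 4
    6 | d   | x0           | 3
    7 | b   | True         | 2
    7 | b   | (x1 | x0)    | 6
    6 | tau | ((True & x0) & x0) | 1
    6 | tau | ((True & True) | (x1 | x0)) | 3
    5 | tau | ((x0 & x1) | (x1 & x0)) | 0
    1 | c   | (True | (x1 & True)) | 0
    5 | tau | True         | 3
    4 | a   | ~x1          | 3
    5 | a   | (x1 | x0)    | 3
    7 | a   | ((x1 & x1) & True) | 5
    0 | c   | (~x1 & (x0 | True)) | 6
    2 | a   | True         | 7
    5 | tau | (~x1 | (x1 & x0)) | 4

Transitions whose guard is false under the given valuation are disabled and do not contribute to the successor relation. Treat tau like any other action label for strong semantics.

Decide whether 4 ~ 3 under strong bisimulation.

Answer: NOT BISIMILAR

Working:
Compute ~ classes (split until stable):
  round 0: {{0,1,2,3,4,5,6,7}}
  round 1: {{0,1},{2,4},{3,5},{6},{7}}
  round 2: {{0},{1},{2},{3},{4},{5},{6},{7}}
8 equivalence class(es) (converged in 3)
[4]={4}  [3]={3}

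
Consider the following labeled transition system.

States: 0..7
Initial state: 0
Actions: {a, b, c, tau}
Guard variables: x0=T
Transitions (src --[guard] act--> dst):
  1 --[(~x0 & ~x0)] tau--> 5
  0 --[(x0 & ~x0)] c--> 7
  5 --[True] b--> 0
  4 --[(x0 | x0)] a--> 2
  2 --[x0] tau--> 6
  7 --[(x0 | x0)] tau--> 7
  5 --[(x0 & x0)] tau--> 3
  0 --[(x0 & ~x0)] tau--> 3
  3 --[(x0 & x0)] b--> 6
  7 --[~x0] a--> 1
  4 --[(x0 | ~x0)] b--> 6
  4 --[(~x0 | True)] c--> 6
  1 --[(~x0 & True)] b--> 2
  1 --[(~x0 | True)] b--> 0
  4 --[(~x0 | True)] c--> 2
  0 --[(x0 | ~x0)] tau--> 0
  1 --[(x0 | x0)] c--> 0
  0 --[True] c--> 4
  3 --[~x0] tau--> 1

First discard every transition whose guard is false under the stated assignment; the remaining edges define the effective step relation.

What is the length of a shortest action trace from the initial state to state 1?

Breadth-first toward 1:
  depth 0: {0}
  depth 1: {4}
  depth 2: {2,6}
1 never appears.

Answer: UNREACHABLE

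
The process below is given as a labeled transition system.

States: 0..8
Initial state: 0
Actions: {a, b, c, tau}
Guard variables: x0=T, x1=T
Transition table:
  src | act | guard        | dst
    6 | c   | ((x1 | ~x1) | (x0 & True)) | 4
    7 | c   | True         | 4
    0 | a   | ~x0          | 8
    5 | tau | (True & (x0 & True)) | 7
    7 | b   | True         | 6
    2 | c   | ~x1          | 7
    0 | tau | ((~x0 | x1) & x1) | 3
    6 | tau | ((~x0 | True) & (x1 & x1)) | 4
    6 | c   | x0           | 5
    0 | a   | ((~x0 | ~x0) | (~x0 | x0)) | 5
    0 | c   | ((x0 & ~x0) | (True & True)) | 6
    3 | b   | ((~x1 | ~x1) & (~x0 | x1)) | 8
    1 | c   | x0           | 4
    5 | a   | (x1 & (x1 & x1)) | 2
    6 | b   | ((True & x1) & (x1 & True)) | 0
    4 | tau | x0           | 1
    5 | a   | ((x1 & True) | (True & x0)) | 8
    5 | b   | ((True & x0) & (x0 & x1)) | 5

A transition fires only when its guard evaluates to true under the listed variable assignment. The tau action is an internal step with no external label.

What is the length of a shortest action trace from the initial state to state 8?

Answer: 2

Working:
BFS to 8:
  L0 = {0}
  L1 = {3,5,6}
  L2 = {2,4,7,8}
8 enters at depth 2; path a·a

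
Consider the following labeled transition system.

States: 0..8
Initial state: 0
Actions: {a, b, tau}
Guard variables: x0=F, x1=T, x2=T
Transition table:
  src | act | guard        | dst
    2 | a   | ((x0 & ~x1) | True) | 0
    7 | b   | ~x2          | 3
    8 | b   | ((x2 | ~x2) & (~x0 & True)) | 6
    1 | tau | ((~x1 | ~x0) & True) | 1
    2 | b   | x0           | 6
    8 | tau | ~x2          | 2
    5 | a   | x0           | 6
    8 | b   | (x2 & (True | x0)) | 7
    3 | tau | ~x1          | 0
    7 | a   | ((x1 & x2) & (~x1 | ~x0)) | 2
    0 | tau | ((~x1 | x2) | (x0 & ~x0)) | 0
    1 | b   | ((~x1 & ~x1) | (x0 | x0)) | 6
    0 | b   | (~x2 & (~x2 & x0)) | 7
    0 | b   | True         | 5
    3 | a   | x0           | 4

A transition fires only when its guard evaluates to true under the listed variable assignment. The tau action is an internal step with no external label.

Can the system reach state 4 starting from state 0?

7 transition(s) survive guard evaluation.
Layer 0: {0}
Layer 1: {5}  total {0,5}
Reachable = {0,5}

Answer: UNREACHABLE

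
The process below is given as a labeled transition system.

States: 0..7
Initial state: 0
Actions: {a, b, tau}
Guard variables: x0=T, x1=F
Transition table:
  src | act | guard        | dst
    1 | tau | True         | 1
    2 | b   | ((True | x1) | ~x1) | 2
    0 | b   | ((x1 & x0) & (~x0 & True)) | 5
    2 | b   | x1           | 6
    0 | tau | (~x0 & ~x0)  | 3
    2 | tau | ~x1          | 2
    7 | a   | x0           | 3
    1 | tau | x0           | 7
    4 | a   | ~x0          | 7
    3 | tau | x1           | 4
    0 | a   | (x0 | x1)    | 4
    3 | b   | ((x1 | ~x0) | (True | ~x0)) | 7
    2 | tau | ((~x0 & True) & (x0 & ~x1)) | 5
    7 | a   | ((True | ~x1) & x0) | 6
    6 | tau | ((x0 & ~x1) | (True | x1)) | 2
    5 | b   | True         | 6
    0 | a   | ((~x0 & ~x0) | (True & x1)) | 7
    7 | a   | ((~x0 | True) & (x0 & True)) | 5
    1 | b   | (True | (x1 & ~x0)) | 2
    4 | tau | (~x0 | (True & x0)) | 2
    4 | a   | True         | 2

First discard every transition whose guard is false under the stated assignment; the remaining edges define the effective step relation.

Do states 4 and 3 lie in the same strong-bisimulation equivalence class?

Answer: NOT BISIMILAR

Analysis:
Bisimulation quotient by refinement:
  π0 = {{0,1,2,3,4,5,6,7}}
  π1 = {{0,7},{1,2},{3,5},{4},{6}}
  π2 = {{0},{1},{2},{3},{4},{5},{6},{7}}
stable after 3 split(s): 8 block(s)
[4]={4}  [3]={3}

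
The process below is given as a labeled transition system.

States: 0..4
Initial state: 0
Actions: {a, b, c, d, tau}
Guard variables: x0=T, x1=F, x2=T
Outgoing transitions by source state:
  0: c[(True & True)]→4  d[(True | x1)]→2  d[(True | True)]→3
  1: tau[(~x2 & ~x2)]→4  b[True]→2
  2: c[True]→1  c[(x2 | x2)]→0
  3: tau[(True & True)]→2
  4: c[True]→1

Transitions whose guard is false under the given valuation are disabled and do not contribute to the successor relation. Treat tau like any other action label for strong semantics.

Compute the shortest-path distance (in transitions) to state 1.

BFS to 1:
  depth 0: {0}
  depth 1: {2,3,4}
  depth 2: {1}
first hit 1 at d=2 via c·c

Answer: 2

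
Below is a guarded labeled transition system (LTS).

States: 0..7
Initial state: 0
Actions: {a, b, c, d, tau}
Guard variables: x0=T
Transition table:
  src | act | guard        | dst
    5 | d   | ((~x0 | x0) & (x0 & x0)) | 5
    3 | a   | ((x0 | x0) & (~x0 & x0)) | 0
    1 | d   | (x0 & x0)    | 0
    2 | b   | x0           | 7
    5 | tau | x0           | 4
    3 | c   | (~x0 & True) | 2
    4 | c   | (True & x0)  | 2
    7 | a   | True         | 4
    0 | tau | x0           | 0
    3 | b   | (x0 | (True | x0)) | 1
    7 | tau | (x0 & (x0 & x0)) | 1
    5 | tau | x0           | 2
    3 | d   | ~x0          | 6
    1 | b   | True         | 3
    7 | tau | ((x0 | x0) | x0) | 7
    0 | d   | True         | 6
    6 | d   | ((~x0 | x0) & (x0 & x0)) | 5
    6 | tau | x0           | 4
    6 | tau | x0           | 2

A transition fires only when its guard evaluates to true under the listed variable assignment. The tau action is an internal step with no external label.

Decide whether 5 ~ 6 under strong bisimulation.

Compute ~ classes (split until stable):
  π0 = {{0,1,2,3,4,5,6,7}}
  π1 = {{0,5,6},{1},{2,3},{4},{7}}
  π2 = {{0},{1},{2},{3},{4},{5,6},{7}}
stable after 3 split(s): 7 block(s)
5∈{5,6}, 6∈{5,6}

Answer: BISIMILAR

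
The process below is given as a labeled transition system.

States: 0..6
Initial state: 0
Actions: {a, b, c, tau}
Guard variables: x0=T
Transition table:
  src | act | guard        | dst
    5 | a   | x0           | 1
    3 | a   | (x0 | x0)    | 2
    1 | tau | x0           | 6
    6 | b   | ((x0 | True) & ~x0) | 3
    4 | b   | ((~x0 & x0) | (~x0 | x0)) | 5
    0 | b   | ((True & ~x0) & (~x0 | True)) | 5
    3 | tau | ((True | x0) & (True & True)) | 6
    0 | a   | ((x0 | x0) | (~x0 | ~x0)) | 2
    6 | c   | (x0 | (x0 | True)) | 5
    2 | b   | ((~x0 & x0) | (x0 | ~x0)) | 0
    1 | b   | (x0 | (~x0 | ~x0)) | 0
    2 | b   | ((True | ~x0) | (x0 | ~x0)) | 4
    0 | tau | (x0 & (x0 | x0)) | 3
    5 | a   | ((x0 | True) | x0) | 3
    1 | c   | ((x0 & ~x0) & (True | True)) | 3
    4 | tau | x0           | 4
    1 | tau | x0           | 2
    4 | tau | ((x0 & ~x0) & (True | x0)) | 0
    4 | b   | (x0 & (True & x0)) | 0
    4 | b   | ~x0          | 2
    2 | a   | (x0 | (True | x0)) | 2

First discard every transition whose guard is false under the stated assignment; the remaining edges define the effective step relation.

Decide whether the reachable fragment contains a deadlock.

R = {0,1,2,3,4,5,6}
  0: a→2  tau→3  [deg 2]
  1: b→0  tau→2  tau→6  [deg 3]
  2: a→2  b→0  b→4  [deg 3]
  3: a→2  tau→6  [deg 2]
  4: b→0  b→5  tau→4  [deg 3]
  5: a→1  a→3  [deg 2]
  6: c→5  [deg 1]

Answer: DEADLOCK-FREE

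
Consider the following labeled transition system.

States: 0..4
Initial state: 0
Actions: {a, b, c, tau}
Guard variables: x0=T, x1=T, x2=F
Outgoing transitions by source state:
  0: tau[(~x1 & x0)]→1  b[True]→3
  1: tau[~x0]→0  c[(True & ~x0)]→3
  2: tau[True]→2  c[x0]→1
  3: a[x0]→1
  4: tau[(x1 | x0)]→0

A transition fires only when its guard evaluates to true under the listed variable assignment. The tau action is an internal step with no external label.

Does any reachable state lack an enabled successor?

Answer: DEADLOCK at state 1

Working:
Reachable = {0,1,3}
  0: b→3  [deg 1]
  1: ∅  [no exit]
  3: a→1  [deg 1]
witness 1: b·a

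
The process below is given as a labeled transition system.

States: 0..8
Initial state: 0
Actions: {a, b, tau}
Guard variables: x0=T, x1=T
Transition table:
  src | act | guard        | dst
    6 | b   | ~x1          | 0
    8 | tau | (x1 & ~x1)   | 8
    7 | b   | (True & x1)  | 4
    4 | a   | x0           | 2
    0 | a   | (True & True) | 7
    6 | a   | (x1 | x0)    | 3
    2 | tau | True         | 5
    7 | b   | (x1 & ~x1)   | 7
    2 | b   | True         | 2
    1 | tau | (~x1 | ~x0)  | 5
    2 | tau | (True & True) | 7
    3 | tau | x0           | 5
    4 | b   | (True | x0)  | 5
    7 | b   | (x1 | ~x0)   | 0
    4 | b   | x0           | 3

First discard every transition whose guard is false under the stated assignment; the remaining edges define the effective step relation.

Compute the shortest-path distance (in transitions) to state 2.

Breadth-first toward 2:
  L0 = {0}
  L1 = {7}
  L2 = {4}
  L3 = {2,3,5}
first hit 2 at d=3 via a·b·a

Answer: 3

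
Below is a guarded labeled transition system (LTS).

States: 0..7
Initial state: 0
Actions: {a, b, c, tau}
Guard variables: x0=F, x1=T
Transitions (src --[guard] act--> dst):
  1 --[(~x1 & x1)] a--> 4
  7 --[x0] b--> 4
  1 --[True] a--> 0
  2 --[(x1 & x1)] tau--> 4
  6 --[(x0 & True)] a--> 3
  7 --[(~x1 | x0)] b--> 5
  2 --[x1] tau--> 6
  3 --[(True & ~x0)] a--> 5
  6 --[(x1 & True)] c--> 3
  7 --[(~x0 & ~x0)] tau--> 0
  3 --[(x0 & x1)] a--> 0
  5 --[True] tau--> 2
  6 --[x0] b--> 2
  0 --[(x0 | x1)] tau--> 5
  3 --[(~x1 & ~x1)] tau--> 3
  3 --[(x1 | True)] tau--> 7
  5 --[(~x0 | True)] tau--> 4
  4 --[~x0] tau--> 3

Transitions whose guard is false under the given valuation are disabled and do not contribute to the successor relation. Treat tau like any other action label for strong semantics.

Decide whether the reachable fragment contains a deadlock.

Answer: DEADLOCK-FREE

Analysis:
Reachable = {0,2,3,4,5,6,7}
  0: tau→5  [1 out]
  2: tau→4  tau→6  [2 out]
  3: a→5  tau→7  [2 out]
  4: tau→3  [1 out]
  5: tau→2  tau→4  [2 out]
  6: c→3  [1 out]
  7: tau→0  [1 out]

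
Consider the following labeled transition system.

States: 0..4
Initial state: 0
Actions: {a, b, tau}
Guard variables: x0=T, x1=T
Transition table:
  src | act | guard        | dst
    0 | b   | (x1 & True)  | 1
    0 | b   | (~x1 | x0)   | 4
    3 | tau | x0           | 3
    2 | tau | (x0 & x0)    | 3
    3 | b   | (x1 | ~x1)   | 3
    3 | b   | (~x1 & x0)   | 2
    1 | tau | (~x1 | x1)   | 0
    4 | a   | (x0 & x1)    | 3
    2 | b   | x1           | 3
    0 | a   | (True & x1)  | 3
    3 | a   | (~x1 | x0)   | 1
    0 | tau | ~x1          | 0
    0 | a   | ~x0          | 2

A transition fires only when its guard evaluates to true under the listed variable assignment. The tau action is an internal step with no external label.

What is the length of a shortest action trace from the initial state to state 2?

Answer: UNREACHABLE

Analysis:
Breadth-first toward 2:
  L0 = {0}
  L1 = {1,3,4}
2 never appears.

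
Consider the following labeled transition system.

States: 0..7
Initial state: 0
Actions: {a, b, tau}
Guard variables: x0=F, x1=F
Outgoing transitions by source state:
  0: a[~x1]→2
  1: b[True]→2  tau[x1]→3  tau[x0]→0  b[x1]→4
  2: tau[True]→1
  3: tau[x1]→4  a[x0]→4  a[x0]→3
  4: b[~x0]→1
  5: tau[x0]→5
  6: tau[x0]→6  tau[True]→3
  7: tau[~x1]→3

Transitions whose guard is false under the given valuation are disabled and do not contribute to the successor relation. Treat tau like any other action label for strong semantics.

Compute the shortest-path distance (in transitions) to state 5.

Answer: UNREACHABLE

Trace:
Breadth-first toward 5:
  depth 0: {0}
  depth 1: {2}
  depth 2: {1}
5 never appears.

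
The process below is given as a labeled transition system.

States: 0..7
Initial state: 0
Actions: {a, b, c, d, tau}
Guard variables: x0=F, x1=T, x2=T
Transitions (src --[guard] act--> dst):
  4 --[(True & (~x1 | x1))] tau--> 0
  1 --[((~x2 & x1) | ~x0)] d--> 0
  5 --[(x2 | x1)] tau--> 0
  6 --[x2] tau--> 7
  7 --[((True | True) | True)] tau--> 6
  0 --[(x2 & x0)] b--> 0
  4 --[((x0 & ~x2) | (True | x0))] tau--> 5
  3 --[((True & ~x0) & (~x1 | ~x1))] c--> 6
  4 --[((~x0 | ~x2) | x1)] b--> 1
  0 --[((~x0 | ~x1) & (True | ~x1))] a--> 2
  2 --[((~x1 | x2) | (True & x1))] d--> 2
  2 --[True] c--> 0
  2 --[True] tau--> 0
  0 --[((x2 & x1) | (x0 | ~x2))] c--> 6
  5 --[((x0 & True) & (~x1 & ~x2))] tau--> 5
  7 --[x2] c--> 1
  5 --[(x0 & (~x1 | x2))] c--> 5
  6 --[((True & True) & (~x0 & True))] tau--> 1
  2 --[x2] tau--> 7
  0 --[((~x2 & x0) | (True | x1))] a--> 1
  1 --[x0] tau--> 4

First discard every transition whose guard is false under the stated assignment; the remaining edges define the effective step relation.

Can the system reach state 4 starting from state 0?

Answer: UNREACHABLE

Working:
After dropping false guards: 16 live edges.
depth 0: {0}
depth 1: {1,2,6}  cumulative {0,1,2,6}
depth 2: {7}  cumulative {0,1,2,6,7}
R = {0,1,2,6,7}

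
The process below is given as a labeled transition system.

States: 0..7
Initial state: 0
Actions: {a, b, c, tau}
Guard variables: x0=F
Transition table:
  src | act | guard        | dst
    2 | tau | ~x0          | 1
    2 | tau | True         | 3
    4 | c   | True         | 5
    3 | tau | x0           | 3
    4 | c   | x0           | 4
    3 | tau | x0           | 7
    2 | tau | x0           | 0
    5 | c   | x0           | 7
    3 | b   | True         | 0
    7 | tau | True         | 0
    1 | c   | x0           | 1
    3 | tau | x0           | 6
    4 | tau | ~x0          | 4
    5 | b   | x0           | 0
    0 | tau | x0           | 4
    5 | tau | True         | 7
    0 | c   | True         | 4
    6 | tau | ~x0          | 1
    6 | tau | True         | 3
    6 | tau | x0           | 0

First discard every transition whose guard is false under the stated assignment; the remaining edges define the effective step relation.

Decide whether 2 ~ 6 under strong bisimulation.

Compute ~ classes (split until stable):
  P[0] = {{0,1,2,3,4,5,6,7}}
  P[1] = {{0},{1},{2,5,6,7},{3},{4}}
  P[2] = {{0},{1},{2,6},{3},{4},{5},{7}}
stable after 3 split(s): 7 block(s)
class of 2: {2,6}; class of 6: {2,6}

Answer: BISIMILAR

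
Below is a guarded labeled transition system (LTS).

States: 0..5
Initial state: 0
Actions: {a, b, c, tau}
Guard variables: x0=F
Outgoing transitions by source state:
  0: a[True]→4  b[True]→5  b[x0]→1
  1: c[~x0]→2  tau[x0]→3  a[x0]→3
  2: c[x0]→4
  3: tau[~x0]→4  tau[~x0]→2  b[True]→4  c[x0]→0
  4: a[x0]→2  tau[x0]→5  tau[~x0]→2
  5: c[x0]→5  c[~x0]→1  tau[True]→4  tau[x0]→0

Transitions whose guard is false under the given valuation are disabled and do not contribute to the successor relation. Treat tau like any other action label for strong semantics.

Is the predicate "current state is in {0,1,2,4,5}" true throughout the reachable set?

Answer: INVARIANT HOLDS

Analysis:
Safe = {0,1,2,4,5}
Reachable = {0,1,2,4,5}
  0: ok
  1: ok
  2: ok
  4: ok
  5: ok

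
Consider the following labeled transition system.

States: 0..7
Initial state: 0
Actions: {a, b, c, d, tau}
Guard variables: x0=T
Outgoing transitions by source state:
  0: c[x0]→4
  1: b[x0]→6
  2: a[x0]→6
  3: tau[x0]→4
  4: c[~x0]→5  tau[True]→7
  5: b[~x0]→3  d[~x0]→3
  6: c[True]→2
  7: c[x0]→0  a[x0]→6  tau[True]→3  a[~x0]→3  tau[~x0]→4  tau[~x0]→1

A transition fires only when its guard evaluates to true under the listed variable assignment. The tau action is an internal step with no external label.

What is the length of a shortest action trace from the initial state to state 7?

BFS to 7:
  L0 = {0}
  L1 = {4}
  L2 = {7}
depth(7)=2, e.g. c·tau

Answer: 2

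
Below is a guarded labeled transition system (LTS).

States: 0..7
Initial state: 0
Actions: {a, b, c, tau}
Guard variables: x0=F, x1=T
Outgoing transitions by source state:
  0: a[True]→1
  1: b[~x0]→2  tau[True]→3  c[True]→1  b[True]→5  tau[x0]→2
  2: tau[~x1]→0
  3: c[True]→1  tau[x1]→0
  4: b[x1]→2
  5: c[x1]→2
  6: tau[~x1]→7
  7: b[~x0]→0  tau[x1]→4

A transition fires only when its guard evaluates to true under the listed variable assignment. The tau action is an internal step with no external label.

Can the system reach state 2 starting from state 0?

Answer: REACHABLE

Analysis:
11 transition(s) survive guard evaluation.
depth 0: {0}
depth 1: {1}  cumulative {0,1}
depth 2: {2,3,5}  cumulative {0,1,2,3,5}
Reachable = {0,1,2,3,5}
trace reaching 2: a·b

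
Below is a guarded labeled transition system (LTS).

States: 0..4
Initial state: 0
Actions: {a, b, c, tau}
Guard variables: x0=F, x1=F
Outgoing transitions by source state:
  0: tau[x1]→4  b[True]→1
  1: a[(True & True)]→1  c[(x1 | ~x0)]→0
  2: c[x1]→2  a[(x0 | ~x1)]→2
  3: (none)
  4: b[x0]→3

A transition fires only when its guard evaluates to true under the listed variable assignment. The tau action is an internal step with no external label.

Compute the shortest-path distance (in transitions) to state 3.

Answer: UNREACHABLE

Trace:
Breadth-first toward 3:
  Layer 0: {0}
  Layer 1: {1}
3 never appears.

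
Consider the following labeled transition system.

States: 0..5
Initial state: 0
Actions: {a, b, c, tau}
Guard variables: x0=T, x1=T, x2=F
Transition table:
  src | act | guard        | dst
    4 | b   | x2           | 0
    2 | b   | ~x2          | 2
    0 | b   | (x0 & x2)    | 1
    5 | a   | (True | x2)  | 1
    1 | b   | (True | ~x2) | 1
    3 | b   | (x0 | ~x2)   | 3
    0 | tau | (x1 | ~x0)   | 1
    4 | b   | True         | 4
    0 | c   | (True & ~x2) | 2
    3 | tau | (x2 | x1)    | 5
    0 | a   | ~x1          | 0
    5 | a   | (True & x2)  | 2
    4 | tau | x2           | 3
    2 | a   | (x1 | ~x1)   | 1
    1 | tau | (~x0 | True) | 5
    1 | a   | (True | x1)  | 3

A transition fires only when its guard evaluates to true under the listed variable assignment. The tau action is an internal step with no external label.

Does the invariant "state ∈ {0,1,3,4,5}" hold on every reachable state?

Answer: INVARIANT VIOLATED at state 2

Working:
Inv-set: {0,1,3,4,5}
Reachable = {0,1,2,3,5}
  0: ok
  1: ok
  2: VIOLATES
  3: ok
  5: ok
reach 2 via c — violates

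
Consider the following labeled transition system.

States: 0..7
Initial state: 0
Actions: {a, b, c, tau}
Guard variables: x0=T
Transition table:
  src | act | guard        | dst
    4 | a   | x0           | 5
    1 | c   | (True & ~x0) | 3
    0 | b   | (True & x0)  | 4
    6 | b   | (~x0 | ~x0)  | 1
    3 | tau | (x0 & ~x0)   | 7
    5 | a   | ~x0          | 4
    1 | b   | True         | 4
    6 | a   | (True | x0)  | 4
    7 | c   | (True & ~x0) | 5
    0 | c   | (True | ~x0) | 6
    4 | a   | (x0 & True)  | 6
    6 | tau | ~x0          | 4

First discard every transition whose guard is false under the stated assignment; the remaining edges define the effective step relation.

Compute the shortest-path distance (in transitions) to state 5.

Breadth-first toward 5:
  L0 = {0}
  L1 = {4,6}
  L2 = {5}
first hit 5 at d=2 via b·a

Answer: 2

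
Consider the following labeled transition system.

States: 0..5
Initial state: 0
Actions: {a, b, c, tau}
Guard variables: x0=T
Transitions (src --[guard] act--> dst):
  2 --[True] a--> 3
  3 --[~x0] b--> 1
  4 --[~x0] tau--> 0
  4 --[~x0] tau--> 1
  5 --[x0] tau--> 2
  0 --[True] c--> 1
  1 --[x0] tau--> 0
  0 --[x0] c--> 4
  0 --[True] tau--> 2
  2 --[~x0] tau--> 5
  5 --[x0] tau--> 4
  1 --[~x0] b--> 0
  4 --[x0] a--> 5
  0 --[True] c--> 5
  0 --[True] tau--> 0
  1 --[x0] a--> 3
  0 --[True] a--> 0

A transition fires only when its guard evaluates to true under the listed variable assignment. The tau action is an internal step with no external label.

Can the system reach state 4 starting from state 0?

12 transition(s) survive guard evaluation.
Layer 0: {0}
Layer 1: {1,2,4,5}  total {0,1,2,4,5}
Layer 2: {3}  total {0,1,2,3,4,5}
R = {0,1,2,3,4,5}
witness 4: c

Answer: REACHABLE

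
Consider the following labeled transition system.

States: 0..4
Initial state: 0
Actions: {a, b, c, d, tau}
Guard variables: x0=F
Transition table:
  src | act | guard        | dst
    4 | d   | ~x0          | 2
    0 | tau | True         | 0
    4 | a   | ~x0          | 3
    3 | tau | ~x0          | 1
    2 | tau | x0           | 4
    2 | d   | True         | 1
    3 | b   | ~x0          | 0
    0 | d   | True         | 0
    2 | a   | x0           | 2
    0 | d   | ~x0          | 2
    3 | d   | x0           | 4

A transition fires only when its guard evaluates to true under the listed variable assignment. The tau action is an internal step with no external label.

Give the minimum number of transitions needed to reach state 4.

Answer: UNREACHABLE

Working:
Breadth-first toward 4:
  L0 = {0}
  L1 = {2}
  L2 = {1}
4 never appears.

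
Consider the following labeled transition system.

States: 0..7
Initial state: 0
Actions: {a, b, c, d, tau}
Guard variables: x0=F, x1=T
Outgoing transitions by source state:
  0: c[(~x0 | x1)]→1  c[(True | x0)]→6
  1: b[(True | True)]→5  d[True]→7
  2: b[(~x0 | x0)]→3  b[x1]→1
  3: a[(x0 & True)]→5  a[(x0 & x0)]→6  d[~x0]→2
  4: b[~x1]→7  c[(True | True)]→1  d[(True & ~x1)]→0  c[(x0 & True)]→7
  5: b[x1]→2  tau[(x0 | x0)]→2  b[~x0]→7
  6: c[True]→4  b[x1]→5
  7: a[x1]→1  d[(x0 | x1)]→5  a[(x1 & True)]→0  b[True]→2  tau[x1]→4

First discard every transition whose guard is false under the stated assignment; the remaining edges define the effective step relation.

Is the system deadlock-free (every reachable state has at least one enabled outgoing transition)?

Answer: DEADLOCK-FREE

Trace:
Reach set: {0,1,2,3,4,5,6,7}
  0: c→1  c→6  [2 out]
  1: b→5  d→7  [2 out]
  2: b→1  b→3  [2 out]
  3: d→2  [1 out]
  4: c→1  [1 out]
  5: b→2  b→7  [2 out]
  6: b→5  c→4  [2 out]
  7: a→0  a→1  b→2  d→5  tau→4  [5 out]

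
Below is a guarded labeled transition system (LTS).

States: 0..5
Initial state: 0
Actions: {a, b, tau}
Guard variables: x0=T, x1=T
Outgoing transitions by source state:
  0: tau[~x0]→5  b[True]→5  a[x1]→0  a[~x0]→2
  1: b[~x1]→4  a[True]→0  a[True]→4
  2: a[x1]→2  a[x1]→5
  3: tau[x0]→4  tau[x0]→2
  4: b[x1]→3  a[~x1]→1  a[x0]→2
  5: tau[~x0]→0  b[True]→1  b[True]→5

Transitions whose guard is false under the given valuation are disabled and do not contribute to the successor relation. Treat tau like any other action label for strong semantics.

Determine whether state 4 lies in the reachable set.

Answer: REACHABLE

Trace:
12 transition(s) survive guard evaluation.
L0 = {0}
L1 = {5}  now seen {0,5}
L2 = {1}  now seen {0,1,5}
L3 = {4}  now seen {0,1,4,5}
L4 = {2,3}  now seen {0,1,2,3,4,5}
Reach set: {0,1,2,3,4,5}
witness 4: b·b·a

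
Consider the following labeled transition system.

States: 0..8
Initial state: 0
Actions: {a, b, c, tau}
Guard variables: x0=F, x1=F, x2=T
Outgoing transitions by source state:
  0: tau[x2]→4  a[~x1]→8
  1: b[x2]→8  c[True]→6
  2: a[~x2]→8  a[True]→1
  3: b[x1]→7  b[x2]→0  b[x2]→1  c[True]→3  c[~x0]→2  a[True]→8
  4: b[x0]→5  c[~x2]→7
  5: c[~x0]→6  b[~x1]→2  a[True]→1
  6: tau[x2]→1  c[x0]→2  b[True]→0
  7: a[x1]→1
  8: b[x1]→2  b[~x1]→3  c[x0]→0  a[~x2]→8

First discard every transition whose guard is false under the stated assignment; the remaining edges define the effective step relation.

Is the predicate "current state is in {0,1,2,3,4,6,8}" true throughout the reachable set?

Answer: INVARIANT HOLDS

Trace:
Allowed set {0,1,2,3,4,6,8}
R = {0,1,2,3,4,6,8}
  0: ok
  1: ok
  2: ok
  3: ok
  4: ok
  6: ok
  8: ok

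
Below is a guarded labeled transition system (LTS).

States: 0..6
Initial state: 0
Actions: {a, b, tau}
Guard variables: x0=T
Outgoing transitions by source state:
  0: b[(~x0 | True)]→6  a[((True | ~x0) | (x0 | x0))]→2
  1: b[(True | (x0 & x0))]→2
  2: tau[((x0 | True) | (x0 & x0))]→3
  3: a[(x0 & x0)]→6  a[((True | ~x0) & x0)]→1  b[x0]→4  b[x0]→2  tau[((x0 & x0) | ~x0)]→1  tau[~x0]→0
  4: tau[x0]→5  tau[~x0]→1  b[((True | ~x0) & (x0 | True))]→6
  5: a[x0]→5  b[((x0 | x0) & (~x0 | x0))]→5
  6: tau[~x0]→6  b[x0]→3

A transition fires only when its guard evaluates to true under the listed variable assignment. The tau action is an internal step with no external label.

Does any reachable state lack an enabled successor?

Answer: DEADLOCK-FREE

Trace:
Reach set: {0,1,2,3,4,5,6}
  0: a→2  b→6  [2 exit(s)]
  1: b→2  [1 exit(s)]
  2: tau→3  [1 exit(s)]
  3: a→1  a→6  b→2  b→4  tau→1  [5 exit(s)]
  4: b→6  tau→5  [2 exit(s)]
  5: a→5  b→5  [2 exit(s)]
  6: b→3  [1 exit(s)]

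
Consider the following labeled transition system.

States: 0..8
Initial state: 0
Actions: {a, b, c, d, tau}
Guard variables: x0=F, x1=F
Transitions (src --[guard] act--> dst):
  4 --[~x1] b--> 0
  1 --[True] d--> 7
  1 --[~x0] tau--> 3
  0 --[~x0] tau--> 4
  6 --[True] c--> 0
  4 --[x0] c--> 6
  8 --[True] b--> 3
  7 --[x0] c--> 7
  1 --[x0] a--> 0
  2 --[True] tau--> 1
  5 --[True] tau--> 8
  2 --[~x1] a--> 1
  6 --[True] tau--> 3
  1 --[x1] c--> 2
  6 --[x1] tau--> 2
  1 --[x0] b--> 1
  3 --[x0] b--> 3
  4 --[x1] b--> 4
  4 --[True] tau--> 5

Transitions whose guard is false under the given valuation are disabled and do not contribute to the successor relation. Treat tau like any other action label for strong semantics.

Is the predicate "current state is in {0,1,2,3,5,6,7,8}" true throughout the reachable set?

Allowed set {0,1,2,3,5,6,7,8}
Reachable = {0,3,4,5,8}
  0: ✓
  3: ✓
  4: VIOLATES
  5: ✓
  8: ✓
witness against invariant: tau → 4

Answer: INVARIANT VIOLATED at state 4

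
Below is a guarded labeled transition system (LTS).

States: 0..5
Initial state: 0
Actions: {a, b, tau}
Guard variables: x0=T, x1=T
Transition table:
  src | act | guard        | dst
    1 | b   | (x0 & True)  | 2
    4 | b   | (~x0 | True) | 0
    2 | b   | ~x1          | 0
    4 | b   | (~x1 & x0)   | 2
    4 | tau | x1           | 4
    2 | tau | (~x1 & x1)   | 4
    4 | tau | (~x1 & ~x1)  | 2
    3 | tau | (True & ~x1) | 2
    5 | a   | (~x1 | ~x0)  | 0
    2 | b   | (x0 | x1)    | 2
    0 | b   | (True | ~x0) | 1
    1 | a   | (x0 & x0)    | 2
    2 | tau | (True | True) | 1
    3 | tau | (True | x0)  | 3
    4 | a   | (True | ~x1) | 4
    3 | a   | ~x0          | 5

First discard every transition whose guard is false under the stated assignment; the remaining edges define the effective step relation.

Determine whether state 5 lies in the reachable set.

9 transition(s) survive guard evaluation.
depth 0: {0}
depth 1: {1}  now seen {0,1}
depth 2: {2}  now seen {0,1,2}
Reachable = {0,1,2}

Answer: UNREACHABLE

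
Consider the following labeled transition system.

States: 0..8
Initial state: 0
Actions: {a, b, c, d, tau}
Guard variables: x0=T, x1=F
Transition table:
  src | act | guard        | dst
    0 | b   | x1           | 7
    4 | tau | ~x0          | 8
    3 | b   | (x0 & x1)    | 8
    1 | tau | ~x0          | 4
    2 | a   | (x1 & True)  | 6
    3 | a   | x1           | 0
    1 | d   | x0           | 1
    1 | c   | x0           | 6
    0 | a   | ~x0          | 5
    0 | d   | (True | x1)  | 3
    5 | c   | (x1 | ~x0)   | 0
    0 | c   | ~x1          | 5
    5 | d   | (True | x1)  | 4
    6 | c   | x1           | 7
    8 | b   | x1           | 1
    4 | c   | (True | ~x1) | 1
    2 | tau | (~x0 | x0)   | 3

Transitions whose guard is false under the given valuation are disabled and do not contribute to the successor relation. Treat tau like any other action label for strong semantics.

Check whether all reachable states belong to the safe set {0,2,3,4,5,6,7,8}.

Answer: INVARIANT VIOLATED at state 1

Analysis:
Allowed set {0,2,3,4,5,6,7,8}
Reachable = {0,1,3,4,5,6}
  0: ok
  1: VIOLATES
  3: ok
  4: ok
  5: ok
  6: ok
counterexample path to 1: c·d·c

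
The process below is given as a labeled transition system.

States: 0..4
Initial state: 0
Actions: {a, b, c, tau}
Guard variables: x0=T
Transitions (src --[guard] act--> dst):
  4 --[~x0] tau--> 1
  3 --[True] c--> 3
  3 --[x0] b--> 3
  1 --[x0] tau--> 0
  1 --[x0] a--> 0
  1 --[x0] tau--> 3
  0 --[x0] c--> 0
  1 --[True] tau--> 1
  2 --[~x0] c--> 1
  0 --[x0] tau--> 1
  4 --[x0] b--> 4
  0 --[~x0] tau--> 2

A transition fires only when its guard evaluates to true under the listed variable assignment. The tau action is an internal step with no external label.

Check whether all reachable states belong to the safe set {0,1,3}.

Allowed set {0,1,3}
R = {0,1,3}
  0: safe
  1: safe
  3: safe

Answer: INVARIANT HOLDS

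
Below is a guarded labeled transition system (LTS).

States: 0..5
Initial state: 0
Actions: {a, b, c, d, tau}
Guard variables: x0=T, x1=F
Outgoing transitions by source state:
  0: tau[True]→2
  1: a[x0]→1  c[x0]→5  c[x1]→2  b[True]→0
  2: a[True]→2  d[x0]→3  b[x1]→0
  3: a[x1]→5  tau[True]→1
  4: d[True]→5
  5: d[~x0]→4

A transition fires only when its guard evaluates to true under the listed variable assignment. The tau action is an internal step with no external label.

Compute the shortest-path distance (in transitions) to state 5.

Breadth-first toward 5:
  depth 0: {0}
  depth 1: {2}
  depth 2: {3}
  depth 3: {1}
  depth 4: {5}
5 enters at depth 4; path tau·d·tau·c

Answer: 4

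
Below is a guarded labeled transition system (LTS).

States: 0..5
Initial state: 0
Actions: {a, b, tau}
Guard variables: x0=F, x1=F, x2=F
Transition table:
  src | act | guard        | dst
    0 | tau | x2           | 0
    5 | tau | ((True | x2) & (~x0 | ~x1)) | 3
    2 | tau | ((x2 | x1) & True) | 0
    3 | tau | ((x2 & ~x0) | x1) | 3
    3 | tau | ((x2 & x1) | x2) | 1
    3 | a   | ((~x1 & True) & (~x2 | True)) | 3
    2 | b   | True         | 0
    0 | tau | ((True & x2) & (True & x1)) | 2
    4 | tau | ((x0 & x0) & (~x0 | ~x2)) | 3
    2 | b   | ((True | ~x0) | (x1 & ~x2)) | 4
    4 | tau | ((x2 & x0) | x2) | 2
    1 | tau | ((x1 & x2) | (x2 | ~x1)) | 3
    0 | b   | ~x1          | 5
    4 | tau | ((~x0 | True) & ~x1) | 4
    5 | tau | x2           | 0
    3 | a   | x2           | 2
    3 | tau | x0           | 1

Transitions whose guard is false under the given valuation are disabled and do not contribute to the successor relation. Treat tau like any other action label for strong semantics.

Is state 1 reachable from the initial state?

After dropping false guards: 7 live edges.
depth 0: {0}
depth 1: {5}  total {0,5}
depth 2: {3}  total {0,3,5}
Reach set: {0,3,5}

Answer: UNREACHABLE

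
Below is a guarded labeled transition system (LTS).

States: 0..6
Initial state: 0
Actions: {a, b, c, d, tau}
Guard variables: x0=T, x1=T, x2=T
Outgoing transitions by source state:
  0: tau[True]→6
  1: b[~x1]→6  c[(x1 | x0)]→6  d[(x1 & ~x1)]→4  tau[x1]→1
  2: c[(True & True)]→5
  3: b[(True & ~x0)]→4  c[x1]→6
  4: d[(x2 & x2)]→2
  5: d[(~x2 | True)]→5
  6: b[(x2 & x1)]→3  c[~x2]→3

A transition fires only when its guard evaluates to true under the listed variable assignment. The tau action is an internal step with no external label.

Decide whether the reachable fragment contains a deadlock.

Reach set: {0,3,6}
  0: tau→6  [1 exit(s)]
  3: c→6  [1 exit(s)]
  6: b→3  [1 exit(s)]

Answer: DEADLOCK-FREE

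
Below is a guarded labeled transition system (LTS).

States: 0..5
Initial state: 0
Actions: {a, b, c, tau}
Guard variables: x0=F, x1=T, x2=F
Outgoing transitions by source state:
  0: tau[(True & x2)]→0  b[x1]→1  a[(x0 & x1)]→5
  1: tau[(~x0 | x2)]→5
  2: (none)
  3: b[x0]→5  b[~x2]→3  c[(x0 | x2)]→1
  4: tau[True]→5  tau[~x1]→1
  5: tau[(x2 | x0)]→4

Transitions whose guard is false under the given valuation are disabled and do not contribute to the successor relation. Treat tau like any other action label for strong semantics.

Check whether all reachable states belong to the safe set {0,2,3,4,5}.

Safe = {0,2,3,4,5}
Reach set: {0,1,5}
  0: ok
  1: outside
  5: ok
counterexample path to 1: b

Answer: INVARIANT VIOLATED at state 1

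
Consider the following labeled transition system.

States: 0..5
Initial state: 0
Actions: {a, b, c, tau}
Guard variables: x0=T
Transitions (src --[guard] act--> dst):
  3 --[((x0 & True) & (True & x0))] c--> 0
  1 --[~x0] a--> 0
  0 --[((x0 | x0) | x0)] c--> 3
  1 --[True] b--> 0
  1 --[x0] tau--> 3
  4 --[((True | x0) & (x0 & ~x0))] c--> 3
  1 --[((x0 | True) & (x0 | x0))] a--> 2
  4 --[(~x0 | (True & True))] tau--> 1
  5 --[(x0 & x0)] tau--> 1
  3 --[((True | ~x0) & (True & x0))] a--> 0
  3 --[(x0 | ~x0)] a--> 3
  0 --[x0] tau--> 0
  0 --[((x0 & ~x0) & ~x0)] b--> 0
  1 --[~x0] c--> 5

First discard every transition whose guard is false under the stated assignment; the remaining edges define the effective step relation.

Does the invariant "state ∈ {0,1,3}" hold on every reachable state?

Answer: INVARIANT HOLDS

Trace:
Allowed set {0,1,3}
R = {0,3}
  0: ✓
  3: ✓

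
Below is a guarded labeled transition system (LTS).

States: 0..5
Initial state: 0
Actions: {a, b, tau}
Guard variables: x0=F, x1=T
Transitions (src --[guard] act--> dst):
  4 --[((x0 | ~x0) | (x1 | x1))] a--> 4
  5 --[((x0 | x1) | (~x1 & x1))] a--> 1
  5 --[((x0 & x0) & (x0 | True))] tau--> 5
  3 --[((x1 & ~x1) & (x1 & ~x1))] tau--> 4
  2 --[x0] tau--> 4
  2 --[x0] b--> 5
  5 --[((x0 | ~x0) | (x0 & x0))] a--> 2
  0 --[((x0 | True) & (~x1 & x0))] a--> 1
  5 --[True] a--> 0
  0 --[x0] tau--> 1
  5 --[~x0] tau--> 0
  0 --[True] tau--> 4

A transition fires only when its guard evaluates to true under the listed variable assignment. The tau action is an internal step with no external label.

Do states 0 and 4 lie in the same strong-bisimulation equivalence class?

Answer: NOT BISIMILAR

Trace:
Refine partition for ~:
  round 0: {{0,1,2,3,4,5}}
  round 1: {{0},{1,2,3},{4},{5}}
Fixed point at round 2; 4 class(es).
class of 0: {0}; class of 4: {4}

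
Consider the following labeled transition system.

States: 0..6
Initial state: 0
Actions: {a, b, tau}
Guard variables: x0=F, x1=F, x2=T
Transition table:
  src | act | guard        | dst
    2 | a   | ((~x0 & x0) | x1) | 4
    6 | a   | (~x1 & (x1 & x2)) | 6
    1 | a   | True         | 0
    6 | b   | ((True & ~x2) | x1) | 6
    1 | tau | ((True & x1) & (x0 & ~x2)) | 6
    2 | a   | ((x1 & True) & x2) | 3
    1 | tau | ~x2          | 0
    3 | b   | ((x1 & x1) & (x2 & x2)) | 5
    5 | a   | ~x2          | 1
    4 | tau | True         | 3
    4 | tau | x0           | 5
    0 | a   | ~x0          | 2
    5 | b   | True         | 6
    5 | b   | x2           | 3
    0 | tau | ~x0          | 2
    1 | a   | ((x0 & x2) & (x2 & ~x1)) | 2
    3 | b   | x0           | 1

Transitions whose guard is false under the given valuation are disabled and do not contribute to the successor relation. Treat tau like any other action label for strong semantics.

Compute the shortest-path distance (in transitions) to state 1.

Breadth-first toward 1:
  depth 0: {0}
  depth 1: {2}
1 never appears.

Answer: UNREACHABLE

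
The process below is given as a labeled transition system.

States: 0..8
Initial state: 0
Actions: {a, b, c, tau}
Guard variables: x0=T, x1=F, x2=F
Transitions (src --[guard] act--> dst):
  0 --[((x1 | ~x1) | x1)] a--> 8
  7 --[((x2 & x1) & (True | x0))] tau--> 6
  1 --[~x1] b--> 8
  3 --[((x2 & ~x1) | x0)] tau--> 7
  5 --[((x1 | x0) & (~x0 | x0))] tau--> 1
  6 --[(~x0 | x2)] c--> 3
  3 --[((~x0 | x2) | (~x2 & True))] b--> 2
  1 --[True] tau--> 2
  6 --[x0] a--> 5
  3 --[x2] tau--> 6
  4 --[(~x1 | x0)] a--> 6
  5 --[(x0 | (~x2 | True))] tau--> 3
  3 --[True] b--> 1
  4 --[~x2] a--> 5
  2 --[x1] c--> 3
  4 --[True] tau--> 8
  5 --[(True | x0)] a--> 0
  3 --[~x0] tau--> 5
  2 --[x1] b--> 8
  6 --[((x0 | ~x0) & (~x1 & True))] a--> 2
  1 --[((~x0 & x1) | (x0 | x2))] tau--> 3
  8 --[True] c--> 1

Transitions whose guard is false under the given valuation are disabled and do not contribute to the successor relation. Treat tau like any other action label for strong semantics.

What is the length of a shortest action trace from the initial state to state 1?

Breadth-first toward 1:
  Layer 0: {0}
  Layer 1: {8}
  Layer 2: {1}
depth(1)=2, e.g. a·c

Answer: 2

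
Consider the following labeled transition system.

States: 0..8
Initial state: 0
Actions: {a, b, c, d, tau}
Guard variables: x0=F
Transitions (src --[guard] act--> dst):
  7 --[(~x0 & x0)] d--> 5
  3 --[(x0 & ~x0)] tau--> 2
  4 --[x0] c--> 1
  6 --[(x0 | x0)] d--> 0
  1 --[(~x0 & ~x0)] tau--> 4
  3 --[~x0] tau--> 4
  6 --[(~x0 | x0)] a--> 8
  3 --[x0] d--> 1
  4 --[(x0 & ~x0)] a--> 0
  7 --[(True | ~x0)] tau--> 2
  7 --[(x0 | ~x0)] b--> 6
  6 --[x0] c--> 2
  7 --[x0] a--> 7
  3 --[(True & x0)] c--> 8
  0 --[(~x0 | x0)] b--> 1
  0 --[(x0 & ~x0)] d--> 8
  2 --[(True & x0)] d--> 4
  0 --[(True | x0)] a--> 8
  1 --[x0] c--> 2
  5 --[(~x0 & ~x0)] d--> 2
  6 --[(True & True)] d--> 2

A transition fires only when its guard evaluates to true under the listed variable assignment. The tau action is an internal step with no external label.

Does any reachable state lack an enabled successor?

Answer: DEADLOCK at state 4

Working:
Reachable = {0,1,4,8}
  0: a→8  b→1  [2 out]
  1: tau→4  [1 out]
  4: ∅  [STUCK]
  8: ∅  [STUCK]
Path to 4: b·tau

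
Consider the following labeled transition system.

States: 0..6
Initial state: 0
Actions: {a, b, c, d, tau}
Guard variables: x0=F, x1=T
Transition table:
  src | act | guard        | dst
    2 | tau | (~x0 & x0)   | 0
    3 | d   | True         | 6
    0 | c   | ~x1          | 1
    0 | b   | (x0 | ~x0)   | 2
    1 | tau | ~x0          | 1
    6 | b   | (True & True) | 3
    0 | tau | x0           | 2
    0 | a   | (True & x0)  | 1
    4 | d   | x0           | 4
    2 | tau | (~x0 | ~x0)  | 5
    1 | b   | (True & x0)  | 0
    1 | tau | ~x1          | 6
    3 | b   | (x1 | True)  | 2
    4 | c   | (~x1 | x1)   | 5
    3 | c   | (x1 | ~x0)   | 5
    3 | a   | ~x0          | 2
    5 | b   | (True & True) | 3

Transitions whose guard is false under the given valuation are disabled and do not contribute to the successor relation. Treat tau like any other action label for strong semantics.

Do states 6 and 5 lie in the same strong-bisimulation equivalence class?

Refine partition for ~:
  π0 = {{0,1,2,3,4,5,6}}
  π1 = {{0,5,6},{1,2},{3},{4}}
  π2 = {{0},{1},{2},{3},{4},{5,6}}
Fixed point at round 3; 6 class(es).
[6]={5,6}  [5]={5,6}

Answer: BISIMILAR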